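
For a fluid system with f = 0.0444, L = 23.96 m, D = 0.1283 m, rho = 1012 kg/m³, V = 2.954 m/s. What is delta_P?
Formula: \Delta P = f \frac{L}{D} \frac{\rho V^2}{2}
delta_P = 0.0444·(23.96/0.1283)·0.5·1012·2.954²/1000 = 36.61 kPa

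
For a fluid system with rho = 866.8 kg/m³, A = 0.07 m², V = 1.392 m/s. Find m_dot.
Formula: \dot{m} = \rho A V
m_dot = 866.8·0.07·1.392 = 84.46 kg/s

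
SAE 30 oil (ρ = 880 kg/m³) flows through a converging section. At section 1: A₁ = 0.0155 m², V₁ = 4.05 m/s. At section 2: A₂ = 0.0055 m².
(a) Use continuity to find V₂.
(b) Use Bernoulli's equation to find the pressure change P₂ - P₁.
(a) Continuity: A₁V₁=A₂V₂ -> V₂=A₁V₁/A₂=0.0155*4.05/0.0055=11.41 m/s
(b) Bernoulli: P₂-P₁=0.5*rho*(V₁^2-V₂^2)/1000=0.5*880*(4.05^2-11.41^2)/1000=-50.07 kPa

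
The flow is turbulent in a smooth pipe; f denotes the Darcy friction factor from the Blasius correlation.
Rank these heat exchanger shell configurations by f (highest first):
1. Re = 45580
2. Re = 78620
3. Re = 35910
Case 1: f = 0.02163
Case 2: f = 0.01887
Case 3: f = 0.02296
Ranking (highest first): 3, 1, 2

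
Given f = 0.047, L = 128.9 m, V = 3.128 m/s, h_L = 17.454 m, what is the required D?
Formula: h_L = f \frac{L}{D} \frac{V^2}{2g}
Substituting knowns: 17.454 = 0.047·(128.9/D)·3.128²/(2·9.81)
Solving for D: D = 0.047·128.9·3.128²/(2·9.81·17.454) = 0.1731 m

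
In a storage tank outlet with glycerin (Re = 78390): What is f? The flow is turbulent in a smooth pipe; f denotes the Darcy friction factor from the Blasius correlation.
Formula: f = \frac{0.316}{Re^{0.25}}
f = 0.316/78390^0.25 = 0.01889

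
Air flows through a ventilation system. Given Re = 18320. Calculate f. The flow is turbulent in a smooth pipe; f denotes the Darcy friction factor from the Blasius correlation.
Formula: f = \frac{0.316}{Re^{0.25}}
f = 0.316/18320^0.25 = 0.02716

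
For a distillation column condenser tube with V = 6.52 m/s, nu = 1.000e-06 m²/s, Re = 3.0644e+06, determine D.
Formula: Re = \frac{V D}{\nu}
Substituting knowns: 3.0644e+06 = 6.52·D/1.000e-06
Solving for D: D = 3.0644e+06·1.000e-06/6.52 = 0.47 m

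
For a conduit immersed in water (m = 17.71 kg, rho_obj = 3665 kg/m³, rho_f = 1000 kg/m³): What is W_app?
Formula: W_{app} = mg\left(1 - \frac{\rho_f}{\rho_{obj}}\right)
W_app = 17.71·9.81·(1 − 1000/3665) = 126.3 N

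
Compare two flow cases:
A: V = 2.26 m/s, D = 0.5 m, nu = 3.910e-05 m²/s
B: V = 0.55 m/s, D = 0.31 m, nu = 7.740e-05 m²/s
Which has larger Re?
Re(A) = 28900, Re(B) = 2203. Answer: A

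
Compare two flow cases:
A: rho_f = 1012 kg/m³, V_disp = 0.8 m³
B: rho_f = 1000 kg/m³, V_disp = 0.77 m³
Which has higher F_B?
F_B(A) = 7942 N, F_B(B) = 7554 N. Answer: A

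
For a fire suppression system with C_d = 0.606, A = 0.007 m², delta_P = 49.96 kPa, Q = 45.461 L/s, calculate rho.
Formula: Q = C_d A \sqrt{\frac{2 \Delta P}{\rho}}
Substituting knowns: 45.461 = 0.606·0.007·√(2·(49.96·1000)/rho)·1000
Solving for rho: rho = 2·(49.96·1000)/((45.461/1000)/(0.606·0.007))² = 870 kg/m³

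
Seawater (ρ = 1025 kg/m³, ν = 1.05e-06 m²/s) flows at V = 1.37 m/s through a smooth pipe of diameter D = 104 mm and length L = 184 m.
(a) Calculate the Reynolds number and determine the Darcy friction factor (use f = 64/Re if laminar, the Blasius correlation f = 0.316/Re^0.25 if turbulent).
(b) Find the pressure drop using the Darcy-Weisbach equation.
(a) Re = V·D/ν = 1.37·0.104/1.05e-06 = 135700 → turbulent (Re > 4000); f = 0.316/Re^0.25 = 0.316/135700^0.25 = 0.016464 (Blasius is strictly valid for Re ≲ 1e5; used here as the smooth-pipe estimate the problem specifies)
(b) Darcy-Weisbach: ΔP = f·(L/D)·½ρV²/1000 = 0.016464·(184/0.104)·½·1025·1.37²/1000 = 28.02 kPa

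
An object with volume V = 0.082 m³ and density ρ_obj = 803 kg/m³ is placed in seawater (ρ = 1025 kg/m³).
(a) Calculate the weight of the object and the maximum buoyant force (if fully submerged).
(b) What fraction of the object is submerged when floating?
(a) W=rho_obj*g*V=803*9.81*0.082=645.9 N; F_B(max)=rho*g*V=1025*9.81*0.082=824.5 N
(b) Floating fraction=rho_obj/rho=803/1025=0.783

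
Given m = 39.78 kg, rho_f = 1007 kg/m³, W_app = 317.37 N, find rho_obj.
Formula: W_{app} = mg\left(1 - \frac{\rho_f}{\rho_{obj}}\right)
Substituting knowns: 317.37 = 39.78·9.81·(1 − 1007/rho_obj)
Solving for rho_obj: rho_obj = 1007/(1 − 317.37/(39.78·9.81)) = 5393 kg/m³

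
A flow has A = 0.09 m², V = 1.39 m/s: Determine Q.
Formula: Q = A V
Q = 0.09·1.39·1000 = 125.1 L/s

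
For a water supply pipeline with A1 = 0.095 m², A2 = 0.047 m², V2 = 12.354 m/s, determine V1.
Formula: V_2 = \frac{A_1 V_1}{A_2}
Substituting knowns: 12.354 = 0.095·V1/0.047
Solving for V1: V1 = 12.354·0.047/0.095 = 6.112 m/s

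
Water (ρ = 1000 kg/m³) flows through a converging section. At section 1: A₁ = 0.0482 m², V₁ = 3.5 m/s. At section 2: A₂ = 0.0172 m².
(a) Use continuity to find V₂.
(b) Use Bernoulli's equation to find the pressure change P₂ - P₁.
(a) Continuity: A₁V₁=A₂V₂ -> V₂=A₁V₁/A₂=0.0482*3.5/0.0172=9.81 m/s
(b) Bernoulli: P₂-P₁=0.5*rho*(V₁^2-V₂^2)/1000=0.5*1000*(3.5^2-9.81^2)/1000=-41.99 kPa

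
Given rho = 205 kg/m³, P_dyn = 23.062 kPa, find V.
Formula: P_{dyn} = \frac{1}{2} \rho V^2
Substituting knowns: 23.062 = 0.5·205·V²/1000
Solving for V: V = √(2·(23.062·1000)/205) = 15 m/s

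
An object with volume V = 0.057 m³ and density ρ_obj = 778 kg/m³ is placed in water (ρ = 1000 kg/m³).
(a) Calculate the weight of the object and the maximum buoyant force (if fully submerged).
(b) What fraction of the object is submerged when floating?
(a) W=rho_obj*g*V=778*9.81*0.057=435.0 N; F_B(max)=rho*g*V=1000*9.81*0.057=559.2 N
(b) Floating fraction=rho_obj/rho=778/1000=0.778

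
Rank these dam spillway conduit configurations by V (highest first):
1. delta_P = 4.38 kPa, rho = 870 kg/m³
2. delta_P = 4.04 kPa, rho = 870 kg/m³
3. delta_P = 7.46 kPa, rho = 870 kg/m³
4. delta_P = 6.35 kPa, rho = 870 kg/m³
Case 1: V = 3.173 m/s
Case 2: V = 3.048 m/s
Case 3: V = 4.141 m/s
Case 4: V = 3.821 m/s
Ranking (highest first): 3, 4, 1, 2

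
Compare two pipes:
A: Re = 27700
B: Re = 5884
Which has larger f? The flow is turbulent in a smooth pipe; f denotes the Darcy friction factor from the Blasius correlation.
f(A) = 0.02449, f(B) = 0.03608. Answer: B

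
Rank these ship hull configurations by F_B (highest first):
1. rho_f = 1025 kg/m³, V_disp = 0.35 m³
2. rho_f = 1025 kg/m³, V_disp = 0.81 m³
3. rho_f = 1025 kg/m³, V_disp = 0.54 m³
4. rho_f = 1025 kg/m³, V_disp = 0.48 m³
Case 1: F_B = 3519 N
Case 2: F_B = 8145 N
Case 3: F_B = 5430 N
Case 4: F_B = 4827 N
Ranking (highest first): 2, 3, 4, 1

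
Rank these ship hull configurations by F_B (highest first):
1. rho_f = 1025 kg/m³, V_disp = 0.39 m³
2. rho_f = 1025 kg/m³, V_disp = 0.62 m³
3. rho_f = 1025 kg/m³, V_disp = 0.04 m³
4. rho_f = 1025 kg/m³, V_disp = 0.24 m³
Case 1: F_B = 3922 N
Case 2: F_B = 6234 N
Case 3: F_B = 402.2 N
Case 4: F_B = 2413 N
Ranking (highest first): 2, 1, 4, 3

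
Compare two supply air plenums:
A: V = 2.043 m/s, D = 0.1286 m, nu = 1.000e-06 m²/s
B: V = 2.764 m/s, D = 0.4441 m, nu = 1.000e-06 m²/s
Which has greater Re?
Re(A) = 262730, Re(B) = 1.227e+06. Answer: B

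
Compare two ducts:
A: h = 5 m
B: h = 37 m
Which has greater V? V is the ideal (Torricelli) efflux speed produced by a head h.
V(A) = 9.905 m/s, V(B) = 26.94 m/s. Answer: B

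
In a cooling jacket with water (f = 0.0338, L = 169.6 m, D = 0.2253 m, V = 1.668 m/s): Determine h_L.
Formula: h_L = f \frac{L}{D} \frac{V^2}{2g}
h_L = 0.0338·(169.6/0.2253)·1.668²/(2·9.81) = 3.608 m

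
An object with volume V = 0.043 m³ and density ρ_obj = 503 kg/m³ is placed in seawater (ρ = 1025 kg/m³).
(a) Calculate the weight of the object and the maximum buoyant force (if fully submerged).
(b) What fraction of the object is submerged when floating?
(a) W=rho_obj*g*V=503*9.81*0.043=212.2 N; F_B(max)=rho*g*V=1025*9.81*0.043=432.4 N
(b) Floating fraction=rho_obj/rho=503/1025=0.491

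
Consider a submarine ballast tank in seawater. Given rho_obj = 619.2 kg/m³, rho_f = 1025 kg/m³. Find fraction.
Formula: f_{sub} = \frac{\rho_{obj}}{\rho_f}
fraction = 619.2/1025 = 0.6041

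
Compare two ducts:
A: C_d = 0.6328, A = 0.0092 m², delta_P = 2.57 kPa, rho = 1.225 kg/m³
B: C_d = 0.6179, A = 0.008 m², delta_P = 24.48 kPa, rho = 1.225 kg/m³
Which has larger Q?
Q(A) = 377.1 L/s, Q(B) = 988.2 L/s. Answer: B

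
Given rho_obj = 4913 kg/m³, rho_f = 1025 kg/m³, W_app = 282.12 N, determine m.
Formula: W_{app} = mg\left(1 - \frac{\rho_f}{\rho_{obj}}\right)
Substituting knowns: 282.12 = m·9.81·(1 − 1025/4913)
Solving for m: m = 282.12/(9.81·(1 − 1025/4913)) = 36.34 kg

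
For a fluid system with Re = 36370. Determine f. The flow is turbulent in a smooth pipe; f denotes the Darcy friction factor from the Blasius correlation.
Formula: f = \frac{0.316}{Re^{0.25}}
f = 0.316/36370^0.25 = 0.02288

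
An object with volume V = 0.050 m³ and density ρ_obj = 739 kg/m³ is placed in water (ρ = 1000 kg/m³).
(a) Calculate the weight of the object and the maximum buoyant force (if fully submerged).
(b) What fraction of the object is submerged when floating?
(a) W=rho_obj*g*V=739*9.81*0.050=362.5 N; F_B(max)=rho*g*V=1000*9.81*0.050=490.5 N
(b) Floating fraction=rho_obj/rho=739/1000=0.739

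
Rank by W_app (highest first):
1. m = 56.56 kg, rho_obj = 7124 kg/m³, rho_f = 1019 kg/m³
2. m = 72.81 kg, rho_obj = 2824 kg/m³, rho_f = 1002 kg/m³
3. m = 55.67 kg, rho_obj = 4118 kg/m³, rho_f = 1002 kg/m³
Case 1: W_app = 475.5 N
Case 2: W_app = 460.8 N
Case 3: W_app = 413.2 N
Ranking (highest first): 1, 2, 3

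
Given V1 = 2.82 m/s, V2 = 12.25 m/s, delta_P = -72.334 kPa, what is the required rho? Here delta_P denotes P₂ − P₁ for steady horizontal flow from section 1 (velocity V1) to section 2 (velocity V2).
Formula: \Delta P = \frac{1}{2} \rho (V_1^2 - V_2^2)
Substituting knowns: -72.334 = 0.5·rho·(2.82² − 12.25²)/1000
Solving for rho: rho = 2·(-72.334·1000)/(2.82² − 12.25²) = 1018 kg/m³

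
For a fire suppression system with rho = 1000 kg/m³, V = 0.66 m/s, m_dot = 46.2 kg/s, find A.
Formula: \dot{m} = \rho A V
Substituting knowns: 46.2 = 1000·A·0.66
Solving for A: A = 46.2/(1000·0.66) = 0.07 m²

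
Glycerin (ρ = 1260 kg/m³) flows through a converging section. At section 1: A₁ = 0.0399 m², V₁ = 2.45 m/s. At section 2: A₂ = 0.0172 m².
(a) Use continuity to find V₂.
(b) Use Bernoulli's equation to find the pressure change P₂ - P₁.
(a) Continuity: A₁V₁=A₂V₂ -> V₂=A₁V₁/A₂=0.0399*2.45/0.0172=5.68 m/s
(b) Bernoulli: P₂-P₁=0.5*rho*(V₁^2-V₂^2)/1000=0.5*1260*(2.45^2-5.68^2)/1000=-16.54 kPa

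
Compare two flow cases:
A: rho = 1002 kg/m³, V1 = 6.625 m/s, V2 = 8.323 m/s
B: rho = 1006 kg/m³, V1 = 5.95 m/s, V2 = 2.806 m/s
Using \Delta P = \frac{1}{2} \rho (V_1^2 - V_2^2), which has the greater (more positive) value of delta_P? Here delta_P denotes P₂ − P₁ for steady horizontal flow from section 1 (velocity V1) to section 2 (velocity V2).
delta_P(A) = -12.72 kPa, delta_P(B) = 13.85 kPa. Answer: B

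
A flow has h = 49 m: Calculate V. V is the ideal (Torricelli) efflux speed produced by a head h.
Formula: V = \sqrt{2 g h}
V = √(2·9.81·49) = 31.01 m/s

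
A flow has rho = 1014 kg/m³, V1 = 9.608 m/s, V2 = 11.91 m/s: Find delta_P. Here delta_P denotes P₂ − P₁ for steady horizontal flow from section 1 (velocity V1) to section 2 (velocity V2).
Formula: \Delta P = \frac{1}{2} \rho (V_1^2 - V_2^2)
delta_P = 0.5·1014·(9.608² − 11.91²)/1000 = -25.11 kPa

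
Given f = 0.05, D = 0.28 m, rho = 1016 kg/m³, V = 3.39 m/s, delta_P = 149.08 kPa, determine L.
Formula: \Delta P = f \frac{L}{D} \frac{\rho V^2}{2}
Substituting knowns: 149.08 = 0.05·(L/0.28)·0.5·1016·3.39²/1000
Solving for L: L = (149.08·1000)·0.28/(0.05·0.5·1016·3.39²) = 143 m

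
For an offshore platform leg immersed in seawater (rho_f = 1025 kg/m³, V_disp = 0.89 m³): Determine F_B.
Formula: F_B = \rho_f g V_{disp}
F_B = 1025·9.81·0.89 = 8949 N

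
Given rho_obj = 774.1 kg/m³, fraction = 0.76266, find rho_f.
Formula: f_{sub} = \frac{\rho_{obj}}{\rho_f}
Substituting knowns: 0.76266 = 774.1/rho_f
Solving for rho_f: rho_f = 774.1/0.76266 = 1015 kg/m³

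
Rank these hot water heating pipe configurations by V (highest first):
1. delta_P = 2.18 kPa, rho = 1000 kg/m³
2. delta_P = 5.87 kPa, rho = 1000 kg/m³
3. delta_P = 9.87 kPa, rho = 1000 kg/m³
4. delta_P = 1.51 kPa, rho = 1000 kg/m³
Case 1: V = 2.088 m/s
Case 2: V = 3.426 m/s
Case 3: V = 4.443 m/s
Case 4: V = 1.738 m/s
Ranking (highest first): 3, 2, 1, 4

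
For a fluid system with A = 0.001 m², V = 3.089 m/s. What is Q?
Formula: Q = A V
Q = 0.001·3.089·1000 = 3.089 L/s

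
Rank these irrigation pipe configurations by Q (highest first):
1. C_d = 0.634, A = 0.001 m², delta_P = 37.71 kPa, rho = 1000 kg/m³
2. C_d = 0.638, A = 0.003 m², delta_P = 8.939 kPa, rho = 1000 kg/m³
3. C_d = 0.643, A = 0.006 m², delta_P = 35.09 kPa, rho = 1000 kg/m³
Case 1: Q = 5.506 L/s
Case 2: Q = 8.093 L/s
Case 3: Q = 32.32 L/s
Ranking (highest first): 3, 2, 1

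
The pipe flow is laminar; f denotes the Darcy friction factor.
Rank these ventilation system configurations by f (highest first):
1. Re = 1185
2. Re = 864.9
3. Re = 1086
Case 1: f = 0.05401
Case 2: f = 0.074
Case 3: f = 0.05893
Ranking (highest first): 2, 3, 1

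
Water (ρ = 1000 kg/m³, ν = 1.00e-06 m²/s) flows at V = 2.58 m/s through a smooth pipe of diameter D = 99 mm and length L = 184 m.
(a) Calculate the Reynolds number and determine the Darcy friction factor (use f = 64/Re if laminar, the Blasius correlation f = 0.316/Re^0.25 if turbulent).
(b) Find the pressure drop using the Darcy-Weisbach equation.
(a) Re = V·D/ν = 2.58·0.099/1.00e-06 = 255420 → turbulent (Re > 4000); f = 0.316/Re^0.25 = 0.316/255420^0.25 = 0.014056 (Blasius is strictly valid for Re ≲ 1e5; used here as the smooth-pipe estimate the problem specifies)
(b) Darcy-Weisbach: ΔP = f·(L/D)·½ρV²/1000 = 0.014056·(184/0.099)·½·1000·2.58²/1000 = 86.95 kPa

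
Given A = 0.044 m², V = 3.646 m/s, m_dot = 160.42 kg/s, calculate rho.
Formula: \dot{m} = \rho A V
Substituting knowns: 160.42 = rho·0.044·3.646
Solving for rho: rho = 160.42/(0.044·3.646) = 1000 kg/m³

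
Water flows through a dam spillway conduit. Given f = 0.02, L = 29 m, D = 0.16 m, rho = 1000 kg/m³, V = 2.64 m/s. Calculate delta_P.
Formula: \Delta P = f \frac{L}{D} \frac{\rho V^2}{2}
delta_P = 0.02·(29/0.16)·0.5·1000·2.64²/1000 = 12.63 kPa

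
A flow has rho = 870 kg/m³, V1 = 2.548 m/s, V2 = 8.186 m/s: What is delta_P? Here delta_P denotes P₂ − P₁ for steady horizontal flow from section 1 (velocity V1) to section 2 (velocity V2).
Formula: \Delta P = \frac{1}{2} \rho (V_1^2 - V_2^2)
delta_P = 0.5·870·(2.548² − 8.186²)/1000 = -26.33 kPa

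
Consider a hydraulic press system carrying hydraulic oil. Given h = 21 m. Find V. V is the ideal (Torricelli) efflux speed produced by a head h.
Formula: V = \sqrt{2 g h}
V = √(2·9.81·21) = 20.3 m/s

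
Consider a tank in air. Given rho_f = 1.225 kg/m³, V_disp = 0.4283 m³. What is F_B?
Formula: F_B = \rho_f g V_{disp}
F_B = 1.225·9.81·0.4283 = 5.147 N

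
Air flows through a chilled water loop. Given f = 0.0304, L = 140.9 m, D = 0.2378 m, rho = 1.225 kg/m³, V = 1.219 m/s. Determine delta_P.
Formula: \Delta P = f \frac{L}{D} \frac{\rho V^2}{2}
delta_P = 0.0304·(140.9/0.2378)·0.5·1.225·1.219²/1000 = 0.01639 kPa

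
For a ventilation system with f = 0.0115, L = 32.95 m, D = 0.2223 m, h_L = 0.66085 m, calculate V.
Formula: h_L = f \frac{L}{D} \frac{V^2}{2g}
Substituting knowns: 0.66085 = 0.0115·(32.95/0.2223)·V²/(2·9.81)
Solving for V: V = √(0.66085·2·9.81/(0.0115·(32.95/0.2223))) = 2.758 m/s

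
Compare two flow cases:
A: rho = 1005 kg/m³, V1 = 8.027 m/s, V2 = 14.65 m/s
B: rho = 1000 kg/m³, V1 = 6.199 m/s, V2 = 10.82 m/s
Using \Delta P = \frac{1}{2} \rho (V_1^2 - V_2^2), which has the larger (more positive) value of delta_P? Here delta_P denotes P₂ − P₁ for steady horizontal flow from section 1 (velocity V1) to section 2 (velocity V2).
delta_P(A) = -75.47 kPa, delta_P(B) = -39.32 kPa. Answer: B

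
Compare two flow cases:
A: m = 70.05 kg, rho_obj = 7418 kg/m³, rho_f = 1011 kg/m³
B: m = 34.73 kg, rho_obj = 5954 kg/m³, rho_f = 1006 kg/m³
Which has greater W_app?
W_app(A) = 593.5 N, W_app(B) = 283.1 N. Answer: A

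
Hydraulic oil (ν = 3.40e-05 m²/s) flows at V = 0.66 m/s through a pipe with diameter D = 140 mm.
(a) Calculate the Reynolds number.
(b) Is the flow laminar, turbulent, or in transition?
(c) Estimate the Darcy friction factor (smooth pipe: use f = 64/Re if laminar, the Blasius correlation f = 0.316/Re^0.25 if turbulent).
(a) Re = V·D/ν = 0.66·0.14/3.40e-05 = 2717.6
(b) Flow regime: transition (2300 ≤ Re ≤ 4000)
(c) Friction factor: f ≈ 0.04 (transitional regime, no simple correlation)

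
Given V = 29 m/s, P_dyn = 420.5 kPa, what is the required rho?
Formula: P_{dyn} = \frac{1}{2} \rho V^2
Substituting knowns: 420.5 = 0.5·rho·29²/1000
Solving for rho: rho = 2·(420.5·1000)/29² = 1000 kg/m³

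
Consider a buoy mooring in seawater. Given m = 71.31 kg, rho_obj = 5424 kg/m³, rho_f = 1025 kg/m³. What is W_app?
Formula: W_{app} = mg\left(1 - \frac{\rho_f}{\rho_{obj}}\right)
W_app = 71.31·9.81·(1 − 1025/5424) = 567.4 N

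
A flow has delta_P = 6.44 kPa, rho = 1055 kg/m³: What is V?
Formula: V = \sqrt{\frac{2 \Delta P}{\rho}}
V = √(2·(6.44·1000)/1055) = 3.494 m/s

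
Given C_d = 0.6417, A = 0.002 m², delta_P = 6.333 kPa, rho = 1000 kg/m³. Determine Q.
Formula: Q = C_d A \sqrt{\frac{2 \Delta P}{\rho}}
Q = 0.6417·0.002·√(2·(6.333·1000)/1000)·1000 = 4.568 L/s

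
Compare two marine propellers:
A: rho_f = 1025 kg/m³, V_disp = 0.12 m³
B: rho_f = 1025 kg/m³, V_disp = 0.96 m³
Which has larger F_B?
F_B(A) = 1207 N, F_B(B) = 9653 N. Answer: B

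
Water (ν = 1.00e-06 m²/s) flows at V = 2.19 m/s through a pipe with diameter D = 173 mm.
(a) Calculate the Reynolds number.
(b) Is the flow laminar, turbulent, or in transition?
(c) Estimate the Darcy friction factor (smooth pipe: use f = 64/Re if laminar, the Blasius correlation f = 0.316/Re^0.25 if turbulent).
(a) Re = V·D/ν = 2.19·0.173/1.00e-06 = 378870
(b) Flow regime: turbulent (Re > 4000)
(c) Friction factor: f = 0.316/Re^0.25 = 0.316/378870^0.25 = 0.01274 (Blasius is strictly valid for Re ≲ 1e5; used here as the smooth-pipe estimate the problem specifies)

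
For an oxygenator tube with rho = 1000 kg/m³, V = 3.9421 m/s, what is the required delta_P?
Formula: V = \sqrt{\frac{2 \Delta P}{\rho}}
Substituting knowns: 3.9421 = √(2·(delta_P·1000)/1000)
Solving for delta_P: delta_P = 3.9421²·1000/2/1000 = 7.77 kPa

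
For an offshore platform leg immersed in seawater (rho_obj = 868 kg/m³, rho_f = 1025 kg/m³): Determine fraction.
Formula: f_{sub} = \frac{\rho_{obj}}{\rho_f}
fraction = 868/1025 = 0.8468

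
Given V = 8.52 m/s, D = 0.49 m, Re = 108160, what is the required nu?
Formula: Re = \frac{V D}{\nu}
Substituting knowns: 108160 = 8.52·0.49/nu
Solving for nu: nu = 8.52·0.49/108160 = 3.860e-05 m²/s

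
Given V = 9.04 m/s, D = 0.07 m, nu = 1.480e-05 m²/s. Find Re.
Formula: Re = \frac{V D}{\nu}
Re = 9.04·0.07/1.480e-05 = 42757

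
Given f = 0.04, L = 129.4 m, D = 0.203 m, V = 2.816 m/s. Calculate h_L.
Formula: h_L = f \frac{L}{D} \frac{V^2}{2g}
h_L = 0.04·(129.4/0.203)·2.816²/(2·9.81) = 10.31 m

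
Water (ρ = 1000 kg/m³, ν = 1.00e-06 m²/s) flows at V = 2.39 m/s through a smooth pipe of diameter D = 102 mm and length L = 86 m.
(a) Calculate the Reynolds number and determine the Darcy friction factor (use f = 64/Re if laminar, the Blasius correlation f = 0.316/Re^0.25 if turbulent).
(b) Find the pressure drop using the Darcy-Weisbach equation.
(a) Re = V·D/ν = 2.39·0.102/1.00e-06 = 243780 → turbulent (Re > 4000); f = 0.316/Re^0.25 = 0.316/243780^0.25 = 0.014221 (Blasius is strictly valid for Re ≲ 1e5; used here as the smooth-pipe estimate the problem specifies)
(b) Darcy-Weisbach: ΔP = f·(L/D)·½ρV²/1000 = 0.014221·(86/0.102)·½·1000·2.39²/1000 = 34.24 kPa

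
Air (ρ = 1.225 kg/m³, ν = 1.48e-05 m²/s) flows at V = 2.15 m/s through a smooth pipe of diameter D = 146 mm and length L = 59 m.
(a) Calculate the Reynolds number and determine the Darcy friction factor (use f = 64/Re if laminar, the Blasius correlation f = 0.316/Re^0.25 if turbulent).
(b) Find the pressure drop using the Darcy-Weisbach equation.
(a) Re = V·D/ν = 2.15·0.146/1.48e-05 = 21209 → turbulent (Re > 4000); f = 0.316/Re^0.25 = 0.316/21209^0.25 = 0.026185
(b) Darcy-Weisbach: ΔP = f·(L/D)·½ρV²/1000 = 0.026185·(59/0.146)·½·1.225·2.15²/1000 = 0.02996 kPa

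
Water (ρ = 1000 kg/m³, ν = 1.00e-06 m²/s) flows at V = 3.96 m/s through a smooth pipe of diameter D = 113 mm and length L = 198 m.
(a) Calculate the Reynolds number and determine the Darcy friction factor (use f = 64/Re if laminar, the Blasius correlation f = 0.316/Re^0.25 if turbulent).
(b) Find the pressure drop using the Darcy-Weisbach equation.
(a) Re = V·D/ν = 3.96·0.113/1.00e-06 = 447480 → turbulent (Re > 4000); f = 0.316/Re^0.25 = 0.316/447480^0.25 = 0.012218 (Blasius is strictly valid for Re ≲ 1e5; used here as the smooth-pipe estimate the problem specifies)
(b) Darcy-Weisbach: ΔP = f·(L/D)·½ρV²/1000 = 0.012218·(198/0.113)·½·1000·3.96²/1000 = 167.9 kPa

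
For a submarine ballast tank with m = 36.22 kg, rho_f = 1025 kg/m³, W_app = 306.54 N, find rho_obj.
Formula: W_{app} = mg\left(1 - \frac{\rho_f}{\rho_{obj}}\right)
Substituting knowns: 306.54 = 36.22·9.81·(1 − 1025/rho_obj)
Solving for rho_obj: rho_obj = 1025/(1 − 306.54/(36.22·9.81)) = 7466 kg/m³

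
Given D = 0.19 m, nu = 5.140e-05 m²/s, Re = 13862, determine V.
Formula: Re = \frac{V D}{\nu}
Substituting knowns: 13862 = V·0.19/5.140e-05
Solving for V: V = 13862·5.140e-05/0.19 = 3.75 m/s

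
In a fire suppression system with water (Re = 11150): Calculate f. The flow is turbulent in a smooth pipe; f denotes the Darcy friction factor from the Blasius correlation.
Formula: f = \frac{0.316}{Re^{0.25}}
f = 0.316/11150^0.25 = 0.03075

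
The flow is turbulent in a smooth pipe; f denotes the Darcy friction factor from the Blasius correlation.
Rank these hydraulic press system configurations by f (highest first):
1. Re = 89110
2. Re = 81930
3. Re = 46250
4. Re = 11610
Case 1: f = 0.01829
Case 2: f = 0.01868
Case 3: f = 0.02155
Case 4: f = 0.03044
Ranking (highest first): 4, 3, 2, 1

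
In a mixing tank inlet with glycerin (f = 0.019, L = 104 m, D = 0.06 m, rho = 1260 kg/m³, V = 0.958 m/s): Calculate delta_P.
Formula: \Delta P = f \frac{L}{D} \frac{\rho V^2}{2}
delta_P = 0.019·(104/0.06)·0.5·1260·0.958²/1000 = 19.04 kPa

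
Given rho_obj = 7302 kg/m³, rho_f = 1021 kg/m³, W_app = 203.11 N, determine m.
Formula: W_{app} = mg\left(1 - \frac{\rho_f}{\rho_{obj}}\right)
Substituting knowns: 203.11 = m·9.81·(1 − 1021/7302)
Solving for m: m = 203.11/(9.81·(1 − 1021/7302)) = 24.07 kg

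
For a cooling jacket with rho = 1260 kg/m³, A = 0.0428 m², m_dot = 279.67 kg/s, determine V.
Formula: \dot{m} = \rho A V
Substituting knowns: 279.67 = 1260·0.0428·V
Solving for V: V = 279.67/(1260·0.0428) = 5.186 m/s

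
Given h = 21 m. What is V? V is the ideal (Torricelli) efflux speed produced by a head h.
Formula: V = \sqrt{2 g h}
V = √(2·9.81·21) = 20.3 m/s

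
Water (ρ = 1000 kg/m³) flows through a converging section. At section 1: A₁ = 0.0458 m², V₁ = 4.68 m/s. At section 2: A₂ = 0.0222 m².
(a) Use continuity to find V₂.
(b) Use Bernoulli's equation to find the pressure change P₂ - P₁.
(a) Continuity: A₁V₁=A₂V₂ -> V₂=A₁V₁/A₂=0.0458*4.68/0.0222=9.66 m/s
(b) Bernoulli: P₂-P₁=0.5*rho*(V₁^2-V₂^2)/1000=0.5*1000*(4.68^2-9.66^2)/1000=-35.71 kPa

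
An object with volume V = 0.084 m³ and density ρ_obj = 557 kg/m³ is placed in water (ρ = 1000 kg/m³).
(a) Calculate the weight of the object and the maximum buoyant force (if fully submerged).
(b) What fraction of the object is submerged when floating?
(a) W=rho_obj*g*V=557*9.81*0.084=459.0 N; F_B(max)=rho*g*V=1000*9.81*0.084=824.0 N
(b) Floating fraction=rho_obj/rho=557/1000=0.557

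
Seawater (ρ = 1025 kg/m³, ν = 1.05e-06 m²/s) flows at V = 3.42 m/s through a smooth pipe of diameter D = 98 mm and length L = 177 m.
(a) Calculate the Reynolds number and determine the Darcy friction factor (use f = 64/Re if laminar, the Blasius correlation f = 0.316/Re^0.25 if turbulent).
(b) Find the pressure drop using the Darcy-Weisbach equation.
(a) Re = V·D/ν = 3.42·0.098/1.05e-06 = 319200 → turbulent (Re > 4000); f = 0.316/Re^0.25 = 0.316/319200^0.25 = 0.013294 (Blasius is strictly valid for Re ≲ 1e5; used here as the smooth-pipe estimate the problem specifies)
(b) Darcy-Weisbach: ΔP = f·(L/D)·½ρV²/1000 = 0.013294·(177/0.098)·½·1025·3.42²/1000 = 143.9 kPa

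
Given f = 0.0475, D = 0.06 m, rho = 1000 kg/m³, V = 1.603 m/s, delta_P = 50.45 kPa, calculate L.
Formula: \Delta P = f \frac{L}{D} \frac{\rho V^2}{2}
Substituting knowns: 50.45 = 0.0475·(L/0.06)·0.5·1000·1.603²/1000
Solving for L: L = (50.45·1000)·0.06/(0.0475·0.5·1000·1.603²) = 49.6 m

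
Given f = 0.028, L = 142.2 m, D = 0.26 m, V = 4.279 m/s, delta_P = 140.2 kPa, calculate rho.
Formula: \Delta P = f \frac{L}{D} \frac{\rho V^2}{2}
Substituting knowns: 140.2 = 0.028·(142.2/0.26)·0.5·rho·4.279²/1000
Solving for rho: rho = (140.2·1000)/(0.028·(142.2/0.26)·0.5·4.279²) = 1000 kg/m³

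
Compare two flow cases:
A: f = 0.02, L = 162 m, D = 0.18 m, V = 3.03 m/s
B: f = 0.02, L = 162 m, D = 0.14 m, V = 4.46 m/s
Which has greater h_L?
h_L(A) = 8.423 m, h_L(B) = 23.46 m. Answer: B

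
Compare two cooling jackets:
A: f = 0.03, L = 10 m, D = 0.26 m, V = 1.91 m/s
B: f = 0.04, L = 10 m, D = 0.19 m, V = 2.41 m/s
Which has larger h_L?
h_L(A) = 0.2145 m, h_L(B) = 0.6232 m. Answer: B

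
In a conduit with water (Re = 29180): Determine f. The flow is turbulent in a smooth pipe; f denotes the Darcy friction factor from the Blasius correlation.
Formula: f = \frac{0.316}{Re^{0.25}}
f = 0.316/29180^0.25 = 0.02418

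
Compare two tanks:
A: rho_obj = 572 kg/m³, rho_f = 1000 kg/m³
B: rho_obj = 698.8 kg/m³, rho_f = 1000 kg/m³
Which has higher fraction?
fraction(A) = 0.572, fraction(B) = 0.6988. Answer: B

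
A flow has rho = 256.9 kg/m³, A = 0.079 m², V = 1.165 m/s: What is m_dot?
Formula: \dot{m} = \rho A V
m_dot = 256.9·0.079·1.165 = 23.64 kg/s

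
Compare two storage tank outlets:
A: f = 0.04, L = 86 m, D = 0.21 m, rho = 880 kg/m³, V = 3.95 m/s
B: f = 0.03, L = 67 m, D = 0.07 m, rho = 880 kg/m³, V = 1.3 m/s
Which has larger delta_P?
delta_P(A) = 112.5 kPa, delta_P(B) = 21.35 kPa. Answer: A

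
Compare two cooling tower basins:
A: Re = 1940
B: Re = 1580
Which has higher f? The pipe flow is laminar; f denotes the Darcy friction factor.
f(A) = 0.03299, f(B) = 0.04051. Answer: B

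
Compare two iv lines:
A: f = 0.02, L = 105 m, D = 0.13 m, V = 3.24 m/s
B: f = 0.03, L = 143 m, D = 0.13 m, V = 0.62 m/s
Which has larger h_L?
h_L(A) = 8.643 m, h_L(B) = 0.6465 m. Answer: A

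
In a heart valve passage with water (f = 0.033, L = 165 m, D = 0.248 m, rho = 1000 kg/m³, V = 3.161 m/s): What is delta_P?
Formula: \Delta P = f \frac{L}{D} \frac{\rho V^2}{2}
delta_P = 0.033·(165/0.248)·0.5·1000·3.161²/1000 = 109.7 kPa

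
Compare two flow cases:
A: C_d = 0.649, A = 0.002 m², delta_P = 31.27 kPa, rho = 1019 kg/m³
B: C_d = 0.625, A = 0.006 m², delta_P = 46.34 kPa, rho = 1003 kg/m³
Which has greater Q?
Q(A) = 10.17 L/s, Q(B) = 36.05 L/s. Answer: B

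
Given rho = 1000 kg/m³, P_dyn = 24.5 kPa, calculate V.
Formula: P_{dyn} = \frac{1}{2} \rho V^2
Substituting knowns: 24.5 = 0.5·1000·V²/1000
Solving for V: V = √(2·(24.5·1000)/1000) = 7 m/s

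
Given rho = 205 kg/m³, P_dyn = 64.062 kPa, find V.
Formula: P_{dyn} = \frac{1}{2} \rho V^2
Substituting knowns: 64.062 = 0.5·205·V²/1000
Solving for V: V = √(2·(64.062·1000)/205) = 25 m/s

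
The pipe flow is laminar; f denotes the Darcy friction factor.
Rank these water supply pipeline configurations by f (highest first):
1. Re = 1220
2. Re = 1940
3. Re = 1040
Case 1: f = 0.05246
Case 2: f = 0.03299
Case 3: f = 0.06154
Ranking (highest first): 3, 1, 2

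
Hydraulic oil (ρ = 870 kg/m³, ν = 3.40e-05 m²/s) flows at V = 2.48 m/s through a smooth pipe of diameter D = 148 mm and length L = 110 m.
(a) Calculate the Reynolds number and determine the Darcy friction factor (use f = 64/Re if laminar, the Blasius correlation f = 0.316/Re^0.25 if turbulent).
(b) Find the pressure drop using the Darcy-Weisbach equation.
(a) Re = V·D/ν = 2.48·0.148/3.40e-05 = 10795 → turbulent (Re > 4000); f = 0.316/Re^0.25 = 0.316/10795^0.25 = 0.031001
(b) Darcy-Weisbach: ΔP = f·(L/D)·½ρV²/1000 = 0.031001·(110/0.148)·½·870·2.48²/1000 = 61.65 kPa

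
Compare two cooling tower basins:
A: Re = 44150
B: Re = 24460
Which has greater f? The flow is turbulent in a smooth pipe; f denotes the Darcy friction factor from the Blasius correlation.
f(A) = 0.0218, f(B) = 0.02527. Answer: B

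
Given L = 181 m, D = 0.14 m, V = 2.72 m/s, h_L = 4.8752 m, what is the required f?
Formula: h_L = f \frac{L}{D} \frac{V^2}{2g}
Substituting knowns: 4.8752 = f·(181/0.14)·2.72²/(2·9.81)
Solving for f: f = 4.8752·2·9.81/((181/0.14)·2.72²) = 0.01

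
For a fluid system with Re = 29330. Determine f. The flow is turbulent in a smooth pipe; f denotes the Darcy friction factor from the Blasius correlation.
Formula: f = \frac{0.316}{Re^{0.25}}
f = 0.316/29330^0.25 = 0.02415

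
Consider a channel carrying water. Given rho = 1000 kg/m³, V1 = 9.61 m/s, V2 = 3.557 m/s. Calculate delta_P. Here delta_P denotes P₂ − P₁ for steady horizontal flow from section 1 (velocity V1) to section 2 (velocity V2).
Formula: \Delta P = \frac{1}{2} \rho (V_1^2 - V_2^2)
delta_P = 0.5·1000·(9.61² − 3.557²)/1000 = 39.85 kPa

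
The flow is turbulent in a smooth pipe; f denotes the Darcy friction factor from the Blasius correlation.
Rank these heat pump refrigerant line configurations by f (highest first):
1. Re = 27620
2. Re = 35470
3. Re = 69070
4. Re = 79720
Case 1: f = 0.02451
Case 2: f = 0.02303
Case 3: f = 0.01949
Case 4: f = 0.01881
Ranking (highest first): 1, 2, 3, 4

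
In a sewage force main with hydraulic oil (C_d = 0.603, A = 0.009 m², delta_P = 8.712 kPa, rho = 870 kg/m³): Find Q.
Formula: Q = C_d A \sqrt{\frac{2 \Delta P}{\rho}}
Q = 0.603·0.009·√(2·(8.712·1000)/870)·1000 = 24.29 L/s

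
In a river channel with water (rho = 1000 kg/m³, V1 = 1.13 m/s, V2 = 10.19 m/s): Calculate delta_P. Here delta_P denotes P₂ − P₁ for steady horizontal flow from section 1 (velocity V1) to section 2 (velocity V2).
Formula: \Delta P = \frac{1}{2} \rho (V_1^2 - V_2^2)
delta_P = 0.5·1000·(1.13² − 10.19²)/1000 = -51.28 kPa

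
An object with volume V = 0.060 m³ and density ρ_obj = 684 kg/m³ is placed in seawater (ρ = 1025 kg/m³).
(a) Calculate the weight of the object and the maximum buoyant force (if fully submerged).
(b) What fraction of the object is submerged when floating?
(a) W=rho_obj*g*V=684*9.81*0.060=402.6 N; F_B(max)=rho*g*V=1025*9.81*0.060=603.3 N
(b) Floating fraction=rho_obj/rho=684/1025=0.667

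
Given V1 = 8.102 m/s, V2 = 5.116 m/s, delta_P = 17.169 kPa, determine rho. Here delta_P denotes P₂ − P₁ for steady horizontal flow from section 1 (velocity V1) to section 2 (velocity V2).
Formula: \Delta P = \frac{1}{2} \rho (V_1^2 - V_2^2)
Substituting knowns: 17.169 = 0.5·rho·(8.102² − 5.116²)/1000
Solving for rho: rho = 2·(17.169·1000)/(8.102² − 5.116²) = 870 kg/m³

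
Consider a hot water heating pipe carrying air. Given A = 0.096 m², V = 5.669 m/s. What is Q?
Formula: Q = A V
Q = 0.096·5.669·1000 = 544.2 L/s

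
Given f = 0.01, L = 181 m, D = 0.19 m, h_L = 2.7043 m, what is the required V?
Formula: h_L = f \frac{L}{D} \frac{V^2}{2g}
Substituting knowns: 2.7043 = 0.01·(181/0.19)·V²/(2·9.81)
Solving for V: V = √(2.7043·2·9.81/(0.01·(181/0.19))) = 2.36 m/s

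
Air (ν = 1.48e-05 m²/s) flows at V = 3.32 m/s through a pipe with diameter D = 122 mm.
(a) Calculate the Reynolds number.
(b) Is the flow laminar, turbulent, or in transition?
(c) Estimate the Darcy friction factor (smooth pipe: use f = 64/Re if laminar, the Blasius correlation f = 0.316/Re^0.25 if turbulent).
(a) Re = V·D/ν = 3.32·0.122/1.48e-05 = 27368
(b) Flow regime: turbulent (Re > 4000)
(c) Friction factor: f = 0.316/Re^0.25 = 0.316/27368^0.25 = 0.02457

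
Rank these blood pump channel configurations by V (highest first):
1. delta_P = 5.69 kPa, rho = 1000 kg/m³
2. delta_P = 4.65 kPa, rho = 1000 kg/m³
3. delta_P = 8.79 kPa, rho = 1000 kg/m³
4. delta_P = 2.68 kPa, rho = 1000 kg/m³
Case 1: V = 3.373 m/s
Case 2: V = 3.05 m/s
Case 3: V = 4.193 m/s
Case 4: V = 2.315 m/s
Ranking (highest first): 3, 1, 2, 4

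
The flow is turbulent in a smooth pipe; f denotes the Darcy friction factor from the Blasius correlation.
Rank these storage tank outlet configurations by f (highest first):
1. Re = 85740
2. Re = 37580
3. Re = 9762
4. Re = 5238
Case 1: f = 0.01847
Case 2: f = 0.0227
Case 3: f = 0.03179
Case 4: f = 0.03714
Ranking (highest first): 4, 3, 2, 1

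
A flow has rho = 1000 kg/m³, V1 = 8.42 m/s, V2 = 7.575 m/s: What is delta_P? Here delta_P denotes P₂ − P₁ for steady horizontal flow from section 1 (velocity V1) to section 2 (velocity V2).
Formula: \Delta P = \frac{1}{2} \rho (V_1^2 - V_2^2)
delta_P = 0.5·1000·(8.42² − 7.575²)/1000 = 6.758 kPa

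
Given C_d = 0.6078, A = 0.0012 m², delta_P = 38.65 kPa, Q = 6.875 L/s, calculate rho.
Formula: Q = C_d A \sqrt{\frac{2 \Delta P}{\rho}}
Substituting knowns: 6.875 = 0.6078·0.0012·√(2·(38.65·1000)/rho)·1000
Solving for rho: rho = 2·(38.65·1000)/((6.875/1000)/(0.6078·0.0012))² = 870 kg/m³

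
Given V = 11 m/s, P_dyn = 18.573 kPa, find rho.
Formula: P_{dyn} = \frac{1}{2} \rho V^2
Substituting knowns: 18.573 = 0.5·rho·11²/1000
Solving for rho: rho = 2·(18.573·1000)/11² = 307 kg/m³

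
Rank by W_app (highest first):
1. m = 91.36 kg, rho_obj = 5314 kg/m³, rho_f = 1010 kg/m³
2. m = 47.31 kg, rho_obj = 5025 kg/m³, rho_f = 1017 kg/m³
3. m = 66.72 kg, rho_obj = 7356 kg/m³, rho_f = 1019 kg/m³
Case 1: W_app = 725.9 N
Case 2: W_app = 370.2 N
Case 3: W_app = 563.9 N
Ranking (highest first): 1, 3, 2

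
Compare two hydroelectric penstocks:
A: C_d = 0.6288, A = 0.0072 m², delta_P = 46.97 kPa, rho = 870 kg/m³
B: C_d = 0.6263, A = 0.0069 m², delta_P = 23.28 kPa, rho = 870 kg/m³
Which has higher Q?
Q(A) = 47.04 L/s, Q(B) = 31.61 L/s. Answer: A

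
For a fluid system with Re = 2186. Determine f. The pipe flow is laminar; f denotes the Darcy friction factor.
Formula: f = \frac{64}{Re}
f = 64/2186 = 0.02928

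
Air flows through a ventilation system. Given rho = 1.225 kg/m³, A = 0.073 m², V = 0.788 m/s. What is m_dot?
Formula: \dot{m} = \rho A V
m_dot = 1.225·0.073·0.788 = 0.07047 kg/s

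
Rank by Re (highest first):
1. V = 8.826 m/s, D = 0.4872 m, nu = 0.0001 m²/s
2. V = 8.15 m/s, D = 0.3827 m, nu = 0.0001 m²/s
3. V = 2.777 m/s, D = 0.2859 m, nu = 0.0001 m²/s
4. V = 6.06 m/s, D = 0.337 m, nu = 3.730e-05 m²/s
Case 1: Re = 43000
Case 2: Re = 31190
Case 3: Re = 7939
Case 4: Re = 54751
Ranking (highest first): 4, 1, 2, 3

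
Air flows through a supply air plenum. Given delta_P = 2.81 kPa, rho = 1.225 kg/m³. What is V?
Formula: V = \sqrt{\frac{2 \Delta P}{\rho}}
V = √(2·(2.81·1000)/1.225) = 67.73 m/s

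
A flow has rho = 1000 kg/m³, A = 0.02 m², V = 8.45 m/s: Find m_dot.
Formula: \dot{m} = \rho A V
m_dot = 1000·0.02·8.45 = 169 kg/s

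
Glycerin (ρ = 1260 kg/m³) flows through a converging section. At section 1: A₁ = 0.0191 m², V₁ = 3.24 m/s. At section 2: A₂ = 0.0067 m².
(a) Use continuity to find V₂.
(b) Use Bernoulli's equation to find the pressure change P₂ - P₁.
(a) Continuity: A₁V₁=A₂V₂ -> V₂=A₁V₁/A₂=0.0191*3.24/0.0067=9.24 m/s
(b) Bernoulli: P₂-P₁=0.5*rho*(V₁^2-V₂^2)/1000=0.5*1260*(3.24^2-9.24^2)/1000=-47.17 kPa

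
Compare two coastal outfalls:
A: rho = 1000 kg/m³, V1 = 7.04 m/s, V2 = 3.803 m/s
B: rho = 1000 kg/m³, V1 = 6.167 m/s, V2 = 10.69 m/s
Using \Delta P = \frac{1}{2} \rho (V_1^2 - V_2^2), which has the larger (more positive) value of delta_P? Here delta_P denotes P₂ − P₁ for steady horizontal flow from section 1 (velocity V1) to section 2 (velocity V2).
delta_P(A) = 17.55 kPa, delta_P(B) = -38.12 kPa. Answer: A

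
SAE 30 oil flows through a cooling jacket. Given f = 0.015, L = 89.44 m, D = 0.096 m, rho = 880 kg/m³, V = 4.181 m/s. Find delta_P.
Formula: \Delta P = f \frac{L}{D} \frac{\rho V^2}{2}
delta_P = 0.015·(89.44/0.096)·0.5·880·4.181²/1000 = 107.5 kPa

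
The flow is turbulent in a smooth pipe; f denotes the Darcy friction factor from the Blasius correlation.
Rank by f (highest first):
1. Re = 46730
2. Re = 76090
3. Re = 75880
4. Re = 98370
Case 1: f = 0.02149
Case 2: f = 0.01903
Case 3: f = 0.01904
Case 4: f = 0.01784
Ranking (highest first): 1, 3, 2, 4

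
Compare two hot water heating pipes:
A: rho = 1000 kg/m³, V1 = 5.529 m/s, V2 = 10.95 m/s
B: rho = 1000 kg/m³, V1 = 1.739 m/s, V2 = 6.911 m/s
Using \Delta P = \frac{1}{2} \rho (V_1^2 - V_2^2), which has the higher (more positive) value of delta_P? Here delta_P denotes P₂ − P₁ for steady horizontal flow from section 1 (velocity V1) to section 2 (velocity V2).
delta_P(A) = -44.67 kPa, delta_P(B) = -22.37 kPa. Answer: B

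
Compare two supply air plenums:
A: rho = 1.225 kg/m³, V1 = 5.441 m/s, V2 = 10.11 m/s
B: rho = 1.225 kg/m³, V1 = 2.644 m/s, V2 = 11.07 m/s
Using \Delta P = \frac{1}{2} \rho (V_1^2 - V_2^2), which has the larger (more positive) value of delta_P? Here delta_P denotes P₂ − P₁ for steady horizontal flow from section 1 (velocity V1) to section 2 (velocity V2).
delta_P(A) = -0.04447 kPa, delta_P(B) = -0.07078 kPa. Answer: A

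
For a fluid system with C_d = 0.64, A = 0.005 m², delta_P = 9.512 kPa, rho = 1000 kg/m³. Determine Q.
Formula: Q = C_d A \sqrt{\frac{2 \Delta P}{\rho}}
Q = 0.64·0.005·√(2·(9.512·1000)/1000)·1000 = 13.96 L/s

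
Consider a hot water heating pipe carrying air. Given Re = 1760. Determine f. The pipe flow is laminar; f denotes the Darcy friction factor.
Formula: f = \frac{64}{Re}
f = 64/1760 = 0.03636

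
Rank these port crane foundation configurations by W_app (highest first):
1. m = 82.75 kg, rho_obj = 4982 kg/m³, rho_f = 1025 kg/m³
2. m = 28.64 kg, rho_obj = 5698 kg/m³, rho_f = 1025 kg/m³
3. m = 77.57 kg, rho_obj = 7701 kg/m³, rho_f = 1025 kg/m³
Case 1: W_app = 644.8 N
Case 2: W_app = 230.4 N
Case 3: W_app = 659.7 N
Ranking (highest first): 3, 1, 2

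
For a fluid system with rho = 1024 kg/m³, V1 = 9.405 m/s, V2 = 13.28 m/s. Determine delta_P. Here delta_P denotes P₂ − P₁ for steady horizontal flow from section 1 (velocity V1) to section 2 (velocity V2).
Formula: \Delta P = \frac{1}{2} \rho (V_1^2 - V_2^2)
delta_P = 0.5·1024·(9.405² − 13.28²)/1000 = -45.01 kPa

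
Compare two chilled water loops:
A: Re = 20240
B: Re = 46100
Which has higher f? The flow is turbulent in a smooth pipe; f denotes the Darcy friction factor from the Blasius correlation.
f(A) = 0.02649, f(B) = 0.02157. Answer: A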